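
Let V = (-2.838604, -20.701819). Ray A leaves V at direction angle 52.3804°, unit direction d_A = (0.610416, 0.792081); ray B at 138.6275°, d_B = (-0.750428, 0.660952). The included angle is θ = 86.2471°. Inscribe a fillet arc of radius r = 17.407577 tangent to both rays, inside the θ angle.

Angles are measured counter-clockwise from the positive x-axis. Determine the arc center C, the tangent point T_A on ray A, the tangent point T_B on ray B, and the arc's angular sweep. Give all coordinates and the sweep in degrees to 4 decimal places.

bisector direction at 95.5040° = (-0.095914,0.995390)
center distance |VC| = r/sin(θ/2) = 17.407577/sin(43.1236°) = 25.465540
C = V + |VC|·bis = (-5.2811,4.6463)
T_A = V + ((C−V)·d_A)·d_A = V + 18.5868·d_A = (8.5071,-5.9796)
T_B = V + ((C−V)·d_B)·d_B = V + 18.5868·d_B = (-16.7867,-8.4168)
sweep = 180° − θ = 93.7529°

center=(-5.2811,4.6463) T_A=(8.5071,-5.9796) T_B=(-16.7867,-8.4168) sweep=93.7529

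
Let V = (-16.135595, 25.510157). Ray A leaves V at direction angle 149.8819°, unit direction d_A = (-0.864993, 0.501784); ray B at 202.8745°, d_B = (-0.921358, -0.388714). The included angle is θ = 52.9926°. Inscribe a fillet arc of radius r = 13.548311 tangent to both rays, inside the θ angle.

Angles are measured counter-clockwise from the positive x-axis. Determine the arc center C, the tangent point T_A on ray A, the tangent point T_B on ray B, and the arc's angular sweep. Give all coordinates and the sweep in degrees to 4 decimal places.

center=(-46.4428,27.4285) T_A=(-39.6445,39.1477) T_B=(-41.1764,14.9456) sweep=127.0074

bisector direction at 176.3782° = (-0.998003,0.063170)
center distance |VC| = r/sin(θ/2) = 13.548311/sin(26.4963°) = 30.367845
C = V + |VC|·bis = (-46.4428,27.4285)
T_A = V + ((C−V)·d_A)·d_A = V + 27.1781·d_A = (-39.6445,39.1477)
T_B = V + ((C−V)·d_B)·d_B = V + 27.1781·d_B = (-41.1764,14.9456)
sweep = 180° − θ = 127.0074°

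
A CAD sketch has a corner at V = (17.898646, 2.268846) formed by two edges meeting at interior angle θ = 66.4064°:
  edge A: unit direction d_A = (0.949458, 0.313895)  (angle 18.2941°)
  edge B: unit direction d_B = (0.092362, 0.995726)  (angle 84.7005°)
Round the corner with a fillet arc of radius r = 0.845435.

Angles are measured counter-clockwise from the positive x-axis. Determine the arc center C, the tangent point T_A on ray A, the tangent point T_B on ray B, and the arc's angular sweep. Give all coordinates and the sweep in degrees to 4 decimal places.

bisector direction at 51.4973° = (0.622552,0.782579)
center distance |VC| = r/sin(θ/2) = 0.845435/sin(33.2032°) = 1.543863
C = V + |VC|·bis = (18.8598,3.4770)
T_A = V + ((C−V)·d_A)·d_A = V + 1.2918·d_A = (19.1252,2.6743)
T_B = V + ((C−V)·d_B)·d_B = V + 1.2918·d_B = (18.0180,3.5551)
sweep = 180° − θ = 113.5936°

center=(18.8598,3.4770) T_A=(19.1252,2.6743) T_B=(18.0180,3.5551) sweep=113.5936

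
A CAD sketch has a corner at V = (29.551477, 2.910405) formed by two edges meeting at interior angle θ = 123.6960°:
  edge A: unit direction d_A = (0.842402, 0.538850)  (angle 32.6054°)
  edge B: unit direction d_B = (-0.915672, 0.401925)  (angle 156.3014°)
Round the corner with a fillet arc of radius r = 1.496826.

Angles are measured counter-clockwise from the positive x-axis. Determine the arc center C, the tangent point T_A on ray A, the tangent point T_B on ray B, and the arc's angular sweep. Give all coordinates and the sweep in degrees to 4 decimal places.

center=(29.4197,4.6029) T_A=(30.2262,3.3420) T_B=(28.8180,3.2323) sweep=56.3040

bisector direction at 94.4534° = (-0.077648,0.996981)
center distance |VC| = r/sin(θ/2) = 1.496826/sin(61.8480°) = 1.697661
C = V + |VC|·bis = (29.4197,4.6029)
T_A = V + ((C−V)·d_A)·d_A = V + 0.8010·d_A = (30.2262,3.3420)
T_B = V + ((C−V)·d_B)·d_B = V + 0.8010·d_B = (28.8180,3.2323)
sweep = 180° − θ = 56.3040°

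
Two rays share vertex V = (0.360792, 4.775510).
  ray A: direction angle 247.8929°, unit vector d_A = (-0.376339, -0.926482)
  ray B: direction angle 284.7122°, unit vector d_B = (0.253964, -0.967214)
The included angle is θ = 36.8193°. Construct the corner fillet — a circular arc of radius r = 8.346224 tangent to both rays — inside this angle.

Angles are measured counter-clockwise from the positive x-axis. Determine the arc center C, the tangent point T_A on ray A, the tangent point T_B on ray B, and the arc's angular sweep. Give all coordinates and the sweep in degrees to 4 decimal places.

center=(-1.3435,-21.5976) T_A=(-9.0761,-18.4566) T_B=(6.7291,-19.4779) sweep=143.1807

bisector direction at 266.3026° = (-0.064488,-0.997918)
center distance |VC| = r/sin(θ/2) = 8.346224/sin(18.4096°) = 26.428088
C = V + |VC|·bis = (-1.3435,-21.5976)
T_A = V + ((C−V)·d_A)·d_A = V + 25.0756·d_A = (-9.0761,-18.4566)
T_B = V + ((C−V)·d_B)·d_B = V + 25.0756·d_B = (6.7291,-19.4779)
sweep = 180° − θ = 143.1807°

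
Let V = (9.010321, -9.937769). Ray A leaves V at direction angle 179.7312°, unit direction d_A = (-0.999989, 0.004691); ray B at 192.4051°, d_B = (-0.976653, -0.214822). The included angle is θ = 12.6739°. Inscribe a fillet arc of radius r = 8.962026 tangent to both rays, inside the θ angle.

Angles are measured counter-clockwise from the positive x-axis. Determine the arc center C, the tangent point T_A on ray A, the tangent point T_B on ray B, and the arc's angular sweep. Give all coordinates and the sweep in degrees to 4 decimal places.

bisector direction at 186.0682° = (-0.994397,-0.105711)
center distance |VC| = r/sin(θ/2) = 8.962026/sin(6.3369°) = 81.195943
C = V + |VC|·bis = (-71.7307,-18.5211)
T_A = V + ((C−V)·d_A)·d_A = V + 80.6998·d_A = (-71.6886,-9.5592)
T_B = V + ((C−V)·d_B)·d_B = V + 80.6998·d_B = (-69.8054,-27.2739)
sweep = 180° − θ = 167.3261°

center=(-71.7307,-18.5211) T_A=(-71.6886,-9.5592) T_B=(-69.8054,-27.2739) sweep=167.3261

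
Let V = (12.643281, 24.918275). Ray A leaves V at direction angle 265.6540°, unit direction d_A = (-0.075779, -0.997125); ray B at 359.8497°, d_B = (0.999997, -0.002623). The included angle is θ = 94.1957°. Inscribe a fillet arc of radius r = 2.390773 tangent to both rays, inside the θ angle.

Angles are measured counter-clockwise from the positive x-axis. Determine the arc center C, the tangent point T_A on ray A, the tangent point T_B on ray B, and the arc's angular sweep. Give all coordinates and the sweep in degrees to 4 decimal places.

center=(14.8588,22.5217) T_A=(12.4749,22.7029) T_B=(14.8651,24.9124) sweep=85.8043

bisector direction at 312.7519° = (0.678824,-0.734301)
center distance |VC| = r/sin(θ/2) = 2.390773/sin(47.0979°) = 3.263777
C = V + |VC|·bis = (14.8588,22.5217)
T_A = V + ((C−V)·d_A)·d_A = V + 2.2218·d_A = (12.4749,22.7029)
T_B = V + ((C−V)·d_B)·d_B = V + 2.2218·d_B = (14.8651,24.9124)
sweep = 180° − θ = 85.8043°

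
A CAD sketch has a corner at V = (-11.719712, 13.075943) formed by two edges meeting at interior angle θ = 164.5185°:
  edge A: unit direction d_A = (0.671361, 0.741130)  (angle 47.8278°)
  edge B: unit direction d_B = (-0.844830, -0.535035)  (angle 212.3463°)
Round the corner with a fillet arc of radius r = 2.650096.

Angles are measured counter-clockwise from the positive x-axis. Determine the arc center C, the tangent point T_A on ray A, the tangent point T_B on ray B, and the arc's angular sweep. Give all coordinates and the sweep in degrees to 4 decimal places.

center=(-13.4419,15.1221) T_A=(-11.4779,13.3429) T_B=(-12.0240,12.8832) sweep=15.4815

bisector direction at 130.0870° = (-0.643951,0.765067)
center distance |VC| = r/sin(θ/2) = 2.650096/sin(82.2592°) = 2.674467
C = V + |VC|·bis = (-13.4419,15.1221)
T_A = V + ((C−V)·d_A)·d_A = V + 0.3602·d_A = (-11.4779,13.3429)
T_B = V + ((C−V)·d_B)·d_B = V + 0.3602·d_B = (-12.0240,12.8832)
sweep = 180° − θ = 15.4815°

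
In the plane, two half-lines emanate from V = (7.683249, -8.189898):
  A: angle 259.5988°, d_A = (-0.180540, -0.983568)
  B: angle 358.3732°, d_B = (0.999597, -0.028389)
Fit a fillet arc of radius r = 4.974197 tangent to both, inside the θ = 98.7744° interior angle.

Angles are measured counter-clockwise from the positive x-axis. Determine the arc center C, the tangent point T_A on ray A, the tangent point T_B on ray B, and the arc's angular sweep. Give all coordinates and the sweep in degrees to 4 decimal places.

bisector direction at 308.9860° = (0.629130,-0.777300)
center distance |VC| = r/sin(θ/2) = 4.974197/sin(49.3872°) = 6.552532
C = V + |VC|·bis = (11.8056,-13.2832)
T_A = V + ((C−V)·d_A)·d_A = V + 4.2653·d_A = (6.9132,-12.3851)
T_B = V + ((C−V)·d_B)·d_B = V + 4.2653·d_B = (11.9469,-8.3110)
sweep = 180° − θ = 81.2256°

center=(11.8056,-13.2832) T_A=(6.9132,-12.3851) T_B=(11.9469,-8.3110) sweep=81.2256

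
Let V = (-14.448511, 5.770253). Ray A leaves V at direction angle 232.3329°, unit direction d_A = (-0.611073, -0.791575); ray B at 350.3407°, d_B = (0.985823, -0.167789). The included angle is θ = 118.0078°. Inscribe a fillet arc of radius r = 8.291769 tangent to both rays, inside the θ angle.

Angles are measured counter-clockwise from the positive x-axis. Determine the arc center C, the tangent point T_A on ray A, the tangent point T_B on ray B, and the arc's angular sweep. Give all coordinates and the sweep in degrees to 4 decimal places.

bisector direction at 291.3368° = (0.363850,-0.931458)
center distance |VC| = r/sin(θ/2) = 8.291769/sin(59.0039°) = 9.673059
C = V + |VC|·bis = (-10.9290,-3.2398)
T_A = V + ((C−V)·d_A)·d_A = V + 4.9814·d_A = (-17.4925,1.8271)
T_B = V + ((C−V)·d_B)·d_B = V + 4.9814·d_B = (-9.5377,4.9344)
sweep = 180° − θ = 61.9922°

center=(-10.9290,-3.2398) T_A=(-17.4925,1.8271) T_B=(-9.5377,4.9344) sweep=61.9922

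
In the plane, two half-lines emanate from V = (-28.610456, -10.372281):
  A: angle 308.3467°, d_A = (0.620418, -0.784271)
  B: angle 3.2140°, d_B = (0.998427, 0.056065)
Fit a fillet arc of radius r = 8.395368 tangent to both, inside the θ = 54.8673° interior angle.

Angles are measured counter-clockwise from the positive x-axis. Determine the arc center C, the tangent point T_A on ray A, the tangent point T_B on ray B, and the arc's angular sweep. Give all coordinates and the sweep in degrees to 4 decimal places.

center=(-11.9922,-17.8477) T_A=(-18.5764,-23.0563) T_B=(-12.4628,-9.4655) sweep=125.1327

bisector direction at 335.7803° = (0.911979,-0.410236)
center distance |VC| = r/sin(θ/2) = 8.395368/sin(27.4337°) = 18.222234
C = V + |VC|·bis = (-11.9922,-17.8477)
T_A = V + ((C−V)·d_A)·d_A = V + 16.1731·d_A = (-18.5764,-23.0563)
T_B = V + ((C−V)·d_B)·d_B = V + 16.1731·d_B = (-12.4628,-9.4655)
sweep = 180° − θ = 125.1327°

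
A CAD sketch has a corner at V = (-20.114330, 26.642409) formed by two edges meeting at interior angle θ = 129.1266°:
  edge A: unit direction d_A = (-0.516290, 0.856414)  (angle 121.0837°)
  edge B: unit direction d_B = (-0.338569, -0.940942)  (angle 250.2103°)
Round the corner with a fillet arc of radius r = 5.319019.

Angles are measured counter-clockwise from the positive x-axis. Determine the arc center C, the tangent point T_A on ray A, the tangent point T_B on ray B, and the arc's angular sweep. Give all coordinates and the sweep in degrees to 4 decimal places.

center=(-25.9757,26.0628) T_A=(-21.4205,28.8090) T_B=(-20.9709,24.2620) sweep=50.8734

bisector direction at 185.6470° = (-0.995147,-0.098399)
center distance |VC| = r/sin(θ/2) = 5.319019/sin(64.5633°) = 5.889993
C = V + |VC|·bis = (-25.9757,26.0628)
T_A = V + ((C−V)·d_A)·d_A = V + 2.5298·d_A = (-21.4205,28.8090)
T_B = V + ((C−V)·d_B)·d_B = V + 2.5298·d_B = (-20.9709,24.2620)
sweep = 180° − θ = 50.8734°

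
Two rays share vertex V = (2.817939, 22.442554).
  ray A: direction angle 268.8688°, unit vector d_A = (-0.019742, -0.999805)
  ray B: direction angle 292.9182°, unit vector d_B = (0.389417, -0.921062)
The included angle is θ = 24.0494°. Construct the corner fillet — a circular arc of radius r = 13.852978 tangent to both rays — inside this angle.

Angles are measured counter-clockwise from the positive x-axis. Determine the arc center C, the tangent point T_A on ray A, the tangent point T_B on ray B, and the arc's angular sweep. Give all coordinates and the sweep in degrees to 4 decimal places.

bisector direction at 280.8935° = (0.188984,-0.981980)
center distance |VC| = r/sin(θ/2) = 13.852978/sin(12.0247°) = 66.494290
C = V + |VC|·bis = (15.3843,-42.8535)
T_A = V + ((C−V)·d_A)·d_A = V + 65.0353·d_A = (1.5340,-42.5800)
T_B = V + ((C−V)·d_B)·d_B = V + 65.0353·d_B = (28.1437,-37.4589)
sweep = 180° − θ = 155.9506°

center=(15.3843,-42.8535) T_A=(1.5340,-42.5800) T_B=(28.1437,-37.4589) sweep=155.9506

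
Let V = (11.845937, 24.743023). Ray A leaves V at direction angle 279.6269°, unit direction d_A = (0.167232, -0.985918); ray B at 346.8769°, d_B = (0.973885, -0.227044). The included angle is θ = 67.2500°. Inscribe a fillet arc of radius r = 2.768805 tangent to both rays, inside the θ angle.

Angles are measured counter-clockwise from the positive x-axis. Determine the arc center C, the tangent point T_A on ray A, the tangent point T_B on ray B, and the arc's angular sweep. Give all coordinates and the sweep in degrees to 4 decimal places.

center=(15.2720,21.1012) T_A=(12.5422,20.6382) T_B=(15.9007,23.7977) sweep=112.7500

bisector direction at 313.2519° = (0.685207,-0.728348)
center distance |VC| = r/sin(θ/2) = 2.768805/sin(33.6250°) = 5.000055
C = V + |VC|·bis = (15.2720,21.1012)
T_A = V + ((C−V)·d_A)·d_A = V + 4.1634·d_A = (12.5422,20.6382)
T_B = V + ((C−V)·d_B)·d_B = V + 4.1634·d_B = (15.9007,23.7977)
sweep = 180° − θ = 112.7500°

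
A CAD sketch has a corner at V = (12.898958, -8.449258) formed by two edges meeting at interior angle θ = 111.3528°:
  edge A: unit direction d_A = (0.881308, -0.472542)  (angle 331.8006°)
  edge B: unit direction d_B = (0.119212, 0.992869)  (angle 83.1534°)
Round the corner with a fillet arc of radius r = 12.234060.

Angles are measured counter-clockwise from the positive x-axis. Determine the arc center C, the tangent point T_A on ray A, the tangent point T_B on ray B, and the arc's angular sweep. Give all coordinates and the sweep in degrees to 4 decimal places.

center=(26.0415,-1.6144) T_A=(20.2604,-12.3963) T_B=(13.8947,-0.1559) sweep=68.6472

bisector direction at 27.4770° = (0.887196,0.461393)
center distance |VC| = r/sin(θ/2) = 12.234060/sin(55.6764°) = 14.813612
C = V + |VC|·bis = (26.0415,-1.6144)
T_A = V + ((C−V)·d_A)·d_A = V + 8.3529·d_A = (20.2604,-12.3963)
T_B = V + ((C−V)·d_B)·d_B = V + 8.3529·d_B = (13.8947,-0.1559)
sweep = 180° − θ = 68.6472°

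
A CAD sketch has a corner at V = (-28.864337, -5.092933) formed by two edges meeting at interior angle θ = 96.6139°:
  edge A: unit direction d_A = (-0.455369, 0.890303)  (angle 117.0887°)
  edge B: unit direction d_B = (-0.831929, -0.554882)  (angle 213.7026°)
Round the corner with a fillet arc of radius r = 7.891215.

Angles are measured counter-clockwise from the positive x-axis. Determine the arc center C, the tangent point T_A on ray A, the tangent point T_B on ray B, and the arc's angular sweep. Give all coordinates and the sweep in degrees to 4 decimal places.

center=(-39.0907,-2.4283) T_A=(-32.0652,1.1651) T_B=(-34.7120,-8.9933) sweep=83.3861

bisector direction at 165.3956° = (-0.967690,0.252143)
center distance |VC| = r/sin(θ/2) = 7.891215/sin(48.3070°) = 10.567853
C = V + |VC|·bis = (-39.0907,-2.4283)
T_A = V + ((C−V)·d_A)·d_A = V + 7.0291·d_A = (-32.0652,1.1651)
T_B = V + ((C−V)·d_B)·d_B = V + 7.0291·d_B = (-34.7120,-8.9933)
sweep = 180° − θ = 83.3861°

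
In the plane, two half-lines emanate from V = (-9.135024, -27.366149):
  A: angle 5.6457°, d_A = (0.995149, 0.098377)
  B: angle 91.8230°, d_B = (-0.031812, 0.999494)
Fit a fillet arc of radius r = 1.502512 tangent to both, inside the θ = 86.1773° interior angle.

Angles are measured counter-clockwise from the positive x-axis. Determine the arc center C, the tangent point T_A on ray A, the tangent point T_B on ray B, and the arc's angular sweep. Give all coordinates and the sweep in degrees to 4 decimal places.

center=(-7.6844,-25.7129) T_A=(-7.5366,-27.2081) T_B=(-9.1861,-25.7607) sweep=93.8227

bisector direction at 48.7343° = (0.659551,0.751660)
center distance |VC| = r/sin(θ/2) = 1.502512/sin(43.0887°) = 2.199455
C = V + |VC|·bis = (-7.6844,-25.7129)
T_A = V + ((C−V)·d_A)·d_A = V + 1.6063·d_A = (-7.5366,-27.2081)
T_B = V + ((C−V)·d_B)·d_B = V + 1.6063·d_B = (-9.1861,-25.7607)
sweep = 180° − θ = 93.8227°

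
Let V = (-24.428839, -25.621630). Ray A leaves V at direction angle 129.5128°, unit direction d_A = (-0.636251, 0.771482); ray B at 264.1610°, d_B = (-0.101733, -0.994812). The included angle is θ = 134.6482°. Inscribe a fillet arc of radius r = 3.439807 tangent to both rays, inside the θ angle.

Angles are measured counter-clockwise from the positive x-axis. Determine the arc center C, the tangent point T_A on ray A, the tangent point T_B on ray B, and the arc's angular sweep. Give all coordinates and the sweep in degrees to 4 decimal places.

bisector direction at 196.8369° = (-0.957133,-0.289648)
center distance |VC| = r/sin(θ/2) = 3.439807/sin(67.3241°) = 3.727979
C = V + |VC|·bis = (-27.9970,-26.7014)
T_A = V + ((C−V)·d_A)·d_A = V + 1.4372·d_A = (-25.3433,-24.5129)
T_B = V + ((C−V)·d_B)·d_B = V + 1.4372·d_B = (-24.5751,-27.0514)
sweep = 180° − θ = 45.3518°

center=(-27.9970,-26.7014) T_A=(-25.3433,-24.5129) T_B=(-24.5751,-27.0514) sweep=45.3518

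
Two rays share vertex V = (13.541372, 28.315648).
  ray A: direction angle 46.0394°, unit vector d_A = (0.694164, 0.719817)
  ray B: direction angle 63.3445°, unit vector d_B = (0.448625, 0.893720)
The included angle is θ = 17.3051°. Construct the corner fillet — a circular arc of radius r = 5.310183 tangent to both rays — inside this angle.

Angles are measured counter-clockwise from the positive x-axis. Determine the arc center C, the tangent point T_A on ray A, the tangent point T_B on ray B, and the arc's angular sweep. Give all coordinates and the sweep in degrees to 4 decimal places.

bisector direction at 54.6919° = (0.577972,0.816056)
center distance |VC| = r/sin(θ/2) = 5.310183/sin(8.6525°) = 35.297178
C = V + |VC|·bis = (33.9422,57.1201)
T_A = V + ((C−V)·d_A)·d_A = V + 34.8955·d_A = (37.7645,53.4340)
T_B = V + ((C−V)·d_B)·d_B = V + 34.8955·d_B = (29.1963,59.5024)
sweep = 180° − θ = 162.6949°

center=(33.9422,57.1201) T_A=(37.7645,53.4340) T_B=(29.1963,59.5024) sweep=162.6949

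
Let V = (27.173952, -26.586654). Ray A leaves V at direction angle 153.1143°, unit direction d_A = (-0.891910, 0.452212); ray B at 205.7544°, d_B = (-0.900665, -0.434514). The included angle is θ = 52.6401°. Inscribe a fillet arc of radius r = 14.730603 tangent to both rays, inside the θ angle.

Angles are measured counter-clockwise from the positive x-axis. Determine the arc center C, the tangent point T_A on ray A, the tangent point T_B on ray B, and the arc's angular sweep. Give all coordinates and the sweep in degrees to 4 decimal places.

bisector direction at 179.4343° = (-0.999951,0.009872)
center distance |VC| = r/sin(θ/2) = 14.730603/sin(26.3200°) = 33.223061
C = V + |VC|·bis = (-6.0475,-26.2587)
T_A = V + ((C−V)·d_A)·d_A = V + 29.7789·d_A = (0.6139,-13.1203)
T_B = V + ((C−V)·d_B)·d_B = V + 29.7789·d_B = (0.3532,-39.5260)
sweep = 180° − θ = 127.3599°

center=(-6.0475,-26.2587) T_A=(0.6139,-13.1203) T_B=(0.3532,-39.5260) sweep=127.3599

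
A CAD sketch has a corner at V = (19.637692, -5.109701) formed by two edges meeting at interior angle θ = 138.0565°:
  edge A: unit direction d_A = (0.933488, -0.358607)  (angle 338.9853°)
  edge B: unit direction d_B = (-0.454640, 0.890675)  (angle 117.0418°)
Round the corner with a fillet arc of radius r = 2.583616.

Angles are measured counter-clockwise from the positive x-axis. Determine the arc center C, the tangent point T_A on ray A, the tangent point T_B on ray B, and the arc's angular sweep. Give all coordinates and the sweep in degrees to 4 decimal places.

center=(21.4886,-3.0531) T_A=(20.5621,-5.4648) T_B=(19.1875,-4.2277) sweep=41.9435

bisector direction at 48.0136° = (0.668955,0.743303)
center distance |VC| = r/sin(θ/2) = 2.583616/sin(69.0282°) = 2.766904
C = V + |VC|·bis = (21.4886,-3.0531)
T_A = V + ((C−V)·d_A)·d_A = V + 0.9903·d_A = (20.5621,-5.4648)
T_B = V + ((C−V)·d_B)·d_B = V + 0.9903·d_B = (19.1875,-4.2277)
sweep = 180° − θ = 41.9435°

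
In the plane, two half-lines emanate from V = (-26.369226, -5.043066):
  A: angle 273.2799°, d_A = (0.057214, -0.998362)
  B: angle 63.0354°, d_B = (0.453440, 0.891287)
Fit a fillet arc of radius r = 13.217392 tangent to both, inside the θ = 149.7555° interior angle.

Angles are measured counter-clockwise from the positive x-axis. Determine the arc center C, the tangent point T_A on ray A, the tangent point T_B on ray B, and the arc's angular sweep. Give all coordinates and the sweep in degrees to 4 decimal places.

bisector direction at 348.1577° = (0.978716,-0.205220)
center distance |VC| = r/sin(θ/2) = 13.217392/sin(74.8778°) = 13.691510
C = V + |VC|·bis = (-12.9691,-7.8528)
T_A = V + ((C−V)·d_A)·d_A = V + 3.5718·d_A = (-26.1649,-8.6090)
T_B = V + ((C−V)·d_B)·d_B = V + 3.5718·d_B = (-24.7496,-1.8595)
sweep = 180° − θ = 30.2445°

center=(-12.9691,-7.8528) T_A=(-26.1649,-8.6090) T_B=(-24.7496,-1.8595) sweep=30.2445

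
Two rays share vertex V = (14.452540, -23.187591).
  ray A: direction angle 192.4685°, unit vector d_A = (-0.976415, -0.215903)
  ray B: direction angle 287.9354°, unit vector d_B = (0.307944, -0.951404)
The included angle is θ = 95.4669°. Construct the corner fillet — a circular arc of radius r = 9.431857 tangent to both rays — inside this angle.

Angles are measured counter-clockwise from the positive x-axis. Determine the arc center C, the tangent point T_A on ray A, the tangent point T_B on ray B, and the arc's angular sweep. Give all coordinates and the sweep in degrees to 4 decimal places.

bisector direction at 240.2019° = (-0.496944,-0.867782)
center distance |VC| = r/sin(θ/2) = 9.431857/sin(47.7334°) = 12.745341
C = V + |VC|·bis = (8.1188,-34.2478)
T_A = V + ((C−V)·d_A)·d_A = V + 8.5723·d_A = (6.0824,-25.0384)
T_B = V + ((C−V)·d_B)·d_B = V + 8.5723·d_B = (17.0923,-31.3433)
sweep = 180° − θ = 84.5331°

center=(8.1188,-34.2478) T_A=(6.0824,-25.0384) T_B=(17.0923,-31.3433) sweep=84.5331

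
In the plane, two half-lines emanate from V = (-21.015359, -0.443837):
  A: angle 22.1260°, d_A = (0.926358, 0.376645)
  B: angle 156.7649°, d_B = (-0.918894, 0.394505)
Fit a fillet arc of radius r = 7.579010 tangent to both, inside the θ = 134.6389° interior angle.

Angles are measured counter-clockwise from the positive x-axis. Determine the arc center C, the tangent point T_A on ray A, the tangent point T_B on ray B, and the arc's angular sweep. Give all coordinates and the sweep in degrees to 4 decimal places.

center=(-20.9359,7.7700) T_A=(-18.0813,0.7491) T_B=(-23.9258,0.8057) sweep=45.3611

bisector direction at 89.4455° = (0.009679,0.999953)
center distance |VC| = r/sin(θ/2) = 7.579010/sin(67.3195°) = 8.214224
C = V + |VC|·bis = (-20.9359,7.7700)
T_A = V + ((C−V)·d_A)·d_A = V + 3.1673·d_A = (-18.0813,0.7491)
T_B = V + ((C−V)·d_B)·d_B = V + 3.1673·d_B = (-23.9258,0.8057)
sweep = 180° − θ = 45.3611°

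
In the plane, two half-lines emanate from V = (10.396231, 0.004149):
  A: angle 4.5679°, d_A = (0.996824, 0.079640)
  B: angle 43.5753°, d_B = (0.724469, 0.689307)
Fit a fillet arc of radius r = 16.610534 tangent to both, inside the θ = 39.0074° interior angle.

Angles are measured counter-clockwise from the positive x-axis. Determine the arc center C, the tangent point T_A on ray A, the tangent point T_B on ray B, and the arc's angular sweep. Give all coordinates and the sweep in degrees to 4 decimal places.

center=(55.8215,20.2968) T_A=(57.1443,3.7391) T_B=(44.3717,32.3306) sweep=140.9926

bisector direction at 24.0716° = (0.913036,0.407878)
center distance |VC| = r/sin(θ/2) = 16.610534/sin(19.5037°) = 49.751840
C = V + |VC|·bis = (55.8215,20.2968)
T_A = V + ((C−V)·d_A)·d_A = V + 46.8971·d_A = (57.1443,3.7391)
T_B = V + ((C−V)·d_B)·d_B = V + 46.8971·d_B = (44.3717,32.3306)
sweep = 180° − θ = 140.9926°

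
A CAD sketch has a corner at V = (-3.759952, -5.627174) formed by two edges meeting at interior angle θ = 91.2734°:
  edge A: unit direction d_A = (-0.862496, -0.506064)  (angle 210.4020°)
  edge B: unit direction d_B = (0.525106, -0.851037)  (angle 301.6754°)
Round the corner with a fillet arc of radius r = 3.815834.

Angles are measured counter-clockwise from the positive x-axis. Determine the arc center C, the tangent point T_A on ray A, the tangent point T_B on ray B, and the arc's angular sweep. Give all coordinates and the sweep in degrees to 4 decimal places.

bisector direction at 256.0387° = (-0.241266,-0.970459)
center distance |VC| = r/sin(θ/2) = 3.815834/sin(45.6367°) = 5.337423
C = V + |VC|·bis = (-5.0477,-10.8069)
T_A = V + ((C−V)·d_A)·d_A = V + 3.7320·d_A = (-6.9787,-7.5158)
T_B = V + ((C−V)·d_B)·d_B = V + 3.7320·d_B = (-1.8003,-8.8032)
sweep = 180° − θ = 88.7266°

center=(-5.0477,-10.8069) T_A=(-6.9787,-7.5158) T_B=(-1.8003,-8.8032) sweep=88.7266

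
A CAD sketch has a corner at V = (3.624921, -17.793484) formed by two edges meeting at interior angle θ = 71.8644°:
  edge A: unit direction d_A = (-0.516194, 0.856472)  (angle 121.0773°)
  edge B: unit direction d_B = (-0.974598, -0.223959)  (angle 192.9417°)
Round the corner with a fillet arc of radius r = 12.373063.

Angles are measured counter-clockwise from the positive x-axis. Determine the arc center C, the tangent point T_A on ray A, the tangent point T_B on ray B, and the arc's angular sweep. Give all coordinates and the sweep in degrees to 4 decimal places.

center=(-15.7850,-9.5583) T_A=(-5.1878,-3.1714) T_B=(-13.0139,-21.6170) sweep=108.1356

bisector direction at 157.0095° = (-0.920570,0.390578)
center distance |VC| = r/sin(θ/2) = 12.373063/sin(35.9322°) = 21.084668
C = V + |VC|·bis = (-15.7850,-9.5583)
T_A = V + ((C−V)·d_A)·d_A = V + 17.0725·d_A = (-5.1878,-3.1714)
T_B = V + ((C−V)·d_B)·d_B = V + 17.0725·d_B = (-13.0139,-21.6170)
sweep = 180° − θ = 108.1356°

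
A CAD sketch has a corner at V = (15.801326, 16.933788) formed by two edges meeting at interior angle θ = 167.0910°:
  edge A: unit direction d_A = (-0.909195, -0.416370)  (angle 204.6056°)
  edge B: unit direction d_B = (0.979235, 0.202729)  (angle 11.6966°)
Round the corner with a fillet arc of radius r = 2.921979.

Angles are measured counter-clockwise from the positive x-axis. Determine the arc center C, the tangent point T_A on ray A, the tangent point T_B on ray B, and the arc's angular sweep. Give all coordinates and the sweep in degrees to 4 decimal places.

center=(16.7174,14.1395) T_A=(15.5008,16.7961) T_B=(16.1250,17.0008) sweep=12.9090

bisector direction at 288.1511° = (0.311524,-0.950238)
center distance |VC| = r/sin(θ/2) = 2.921979/sin(83.5455°) = 2.940618
C = V + |VC|·bis = (16.7174,14.1395)
T_A = V + ((C−V)·d_A)·d_A = V + 0.3306·d_A = (15.5008,16.7961)
T_B = V + ((C−V)·d_B)·d_B = V + 0.3306·d_B = (16.1250,17.0008)
sweep = 180° − θ = 12.9090°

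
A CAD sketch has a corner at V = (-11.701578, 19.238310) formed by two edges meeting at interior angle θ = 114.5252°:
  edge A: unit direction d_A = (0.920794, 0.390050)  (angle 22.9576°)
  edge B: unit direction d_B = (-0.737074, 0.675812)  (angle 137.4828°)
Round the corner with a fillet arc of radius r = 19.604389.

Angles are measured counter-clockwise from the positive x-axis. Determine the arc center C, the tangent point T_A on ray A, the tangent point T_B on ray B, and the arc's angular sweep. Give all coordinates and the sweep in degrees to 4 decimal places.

center=(-7.7427,42.2060) T_A=(-0.0960,24.1544) T_B=(-20.9916,27.7562) sweep=65.4748

bisector direction at 80.2202° = (0.169862,0.985468)
center distance |VC| = r/sin(θ/2) = 19.604389/sin(57.2626°) = 23.306430
C = V + |VC|·bis = (-7.7427,42.2060)
T_A = V + ((C−V)·d_A)·d_A = V + 12.6039·d_A = (-0.0960,24.1544)
T_B = V + ((C−V)·d_B)·d_B = V + 12.6039·d_B = (-20.9916,27.7562)
sweep = 180° − θ = 65.4748°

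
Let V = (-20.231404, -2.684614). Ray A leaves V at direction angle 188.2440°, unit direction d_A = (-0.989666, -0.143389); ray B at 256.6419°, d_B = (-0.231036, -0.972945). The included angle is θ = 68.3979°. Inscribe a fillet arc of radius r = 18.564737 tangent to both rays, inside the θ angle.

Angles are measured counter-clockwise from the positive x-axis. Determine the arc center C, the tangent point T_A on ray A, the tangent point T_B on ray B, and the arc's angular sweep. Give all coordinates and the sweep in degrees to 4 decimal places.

bisector direction at 222.4430° = (-0.737950,-0.674856)
center distance |VC| = r/sin(θ/2) = 18.564737/sin(34.1990°) = 33.029330
C = V + |VC|·bis = (-44.6054,-24.9746)
T_A = V + ((C−V)·d_A)·d_A = V + 27.3183·d_A = (-47.2674,-6.6018)
T_B = V + ((C−V)·d_B)·d_B = V + 27.3183·d_B = (-26.5429,-29.2638)
sweep = 180° − θ = 111.6021°

center=(-44.6054,-24.9746) T_A=(-47.2674,-6.6018) T_B=(-26.5429,-29.2638) sweep=111.6021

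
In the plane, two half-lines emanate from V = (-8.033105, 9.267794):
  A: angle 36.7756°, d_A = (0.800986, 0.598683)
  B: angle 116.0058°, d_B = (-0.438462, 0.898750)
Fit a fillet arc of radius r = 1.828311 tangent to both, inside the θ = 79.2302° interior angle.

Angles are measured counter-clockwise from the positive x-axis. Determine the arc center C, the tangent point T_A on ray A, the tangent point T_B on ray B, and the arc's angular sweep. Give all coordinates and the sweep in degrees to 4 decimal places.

center=(-7.3584,12.0547) T_A=(-6.2638,10.5902) T_B=(-9.0016,11.2530) sweep=100.7698

bisector direction at 76.3907° = (0.235300,0.971923)
center distance |VC| = r/sin(θ/2) = 1.828311/sin(39.6151°) = 2.867367
C = V + |VC|·bis = (-7.3584,12.0547)
T_A = V + ((C−V)·d_A)·d_A = V + 2.2089·d_A = (-6.2638,10.5902)
T_B = V + ((C−V)·d_B)·d_B = V + 2.2089·d_B = (-9.0016,11.2530)
sweep = 180° − θ = 100.7698°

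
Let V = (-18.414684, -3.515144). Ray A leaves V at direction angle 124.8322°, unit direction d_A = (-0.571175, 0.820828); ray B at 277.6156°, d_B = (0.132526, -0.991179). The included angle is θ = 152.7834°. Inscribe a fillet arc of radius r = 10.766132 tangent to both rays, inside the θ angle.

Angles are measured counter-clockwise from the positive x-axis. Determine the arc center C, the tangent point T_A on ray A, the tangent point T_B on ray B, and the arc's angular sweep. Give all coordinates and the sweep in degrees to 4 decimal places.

bisector direction at 201.2239° = (-0.932173,-0.362013)
center distance |VC| = r/sin(θ/2) = 10.766132/sin(76.3917°) = 11.077100
C = V + |VC|·bis = (-28.7405,-7.5252)
T_A = V + ((C−V)·d_A)·d_A = V + 2.6063·d_A = (-19.9033,-1.3759)
T_B = V + ((C−V)·d_B)·d_B = V + 2.6063·d_B = (-18.0693,-6.0984)
sweep = 180° − θ = 27.2166°

center=(-28.7405,-7.5252) T_A=(-19.9033,-1.3759) T_B=(-18.0693,-6.0984) sweep=27.2166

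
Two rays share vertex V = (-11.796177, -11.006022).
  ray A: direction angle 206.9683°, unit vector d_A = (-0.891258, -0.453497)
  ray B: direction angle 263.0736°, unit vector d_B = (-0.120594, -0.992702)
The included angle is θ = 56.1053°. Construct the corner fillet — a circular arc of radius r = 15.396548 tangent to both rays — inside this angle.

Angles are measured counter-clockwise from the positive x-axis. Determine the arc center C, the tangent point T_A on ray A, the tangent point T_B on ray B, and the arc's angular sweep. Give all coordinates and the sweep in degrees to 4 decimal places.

bisector direction at 235.0209° = (-0.573277,-0.819362)
center distance |VC| = r/sin(θ/2) = 15.396548/sin(28.0526°) = 32.738919
C = V + |VC|·bis = (-30.5646,-37.8310)
T_A = V + ((C−V)·d_A)·d_A = V + 28.8926·d_A = (-37.5469,-24.1087)
T_B = V + ((C−V)·d_B)·d_B = V + 28.8926·d_B = (-15.2805,-39.6878)
sweep = 180° − θ = 123.8947°

center=(-30.5646,-37.8310) T_A=(-37.5469,-24.1087) T_B=(-15.2805,-39.6878) sweep=123.8947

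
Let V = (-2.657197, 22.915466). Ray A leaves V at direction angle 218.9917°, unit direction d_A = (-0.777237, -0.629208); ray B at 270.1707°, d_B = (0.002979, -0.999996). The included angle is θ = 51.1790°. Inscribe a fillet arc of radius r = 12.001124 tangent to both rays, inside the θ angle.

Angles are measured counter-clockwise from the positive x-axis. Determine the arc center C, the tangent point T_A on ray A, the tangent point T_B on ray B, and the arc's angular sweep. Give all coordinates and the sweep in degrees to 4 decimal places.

bisector direction at 244.5812° = (-0.429232,-0.903195)
center distance |VC| = r/sin(θ/2) = 12.001124/sin(25.5895°) = 27.785495
C = V + |VC|·bis = (-14.5836,-2.1802)
T_A = V + ((C−V)·d_A)·d_A = V + 25.0601·d_A = (-22.1348,7.1475)
T_B = V + ((C−V)·d_B)·d_B = V + 25.0601·d_B = (-2.5825,-2.1445)
sweep = 180° − θ = 128.8210°

center=(-14.5836,-2.1802) T_A=(-22.1348,7.1475) T_B=(-2.5825,-2.1445) sweep=128.8210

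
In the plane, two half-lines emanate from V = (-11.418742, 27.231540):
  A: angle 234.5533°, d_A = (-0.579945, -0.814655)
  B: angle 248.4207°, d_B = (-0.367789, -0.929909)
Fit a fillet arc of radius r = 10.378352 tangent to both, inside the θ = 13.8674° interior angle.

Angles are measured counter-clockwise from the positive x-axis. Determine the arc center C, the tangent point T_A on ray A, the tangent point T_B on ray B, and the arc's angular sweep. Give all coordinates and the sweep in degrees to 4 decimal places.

center=(-52.4572,-48.3110) T_A=(-60.9120,-42.2921) T_B=(-42.8063,-52.1280) sweep=166.1326

bisector direction at 241.4870° = (-0.477358,-0.878709)
center distance |VC| = r/sin(θ/2) = 10.378352/sin(6.9337°) = 85.969921
C = V + |VC|·bis = (-52.4572,-48.3110)
T_A = V + ((C−V)·d_A)·d_A = V + 85.3412·d_A = (-60.9120,-42.2921)
T_B = V + ((C−V)·d_B)·d_B = V + 85.3412·d_B = (-42.8063,-52.1280)
sweep = 180° − θ = 166.1326°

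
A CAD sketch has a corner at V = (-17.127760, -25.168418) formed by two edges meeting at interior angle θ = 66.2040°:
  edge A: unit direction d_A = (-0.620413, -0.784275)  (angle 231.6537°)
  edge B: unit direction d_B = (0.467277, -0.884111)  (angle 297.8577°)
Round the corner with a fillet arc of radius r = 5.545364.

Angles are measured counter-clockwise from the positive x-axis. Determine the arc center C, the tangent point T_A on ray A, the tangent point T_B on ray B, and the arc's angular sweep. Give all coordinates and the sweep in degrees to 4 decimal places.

center=(-18.0559,-35.2798) T_A=(-22.4049,-31.8394) T_B=(-13.1531,-32.6886) sweep=113.7960

bisector direction at 264.7557° = (-0.091403,-0.995814)
center distance |VC| = r/sin(θ/2) = 5.545364/sin(33.1020°) = 10.153904
C = V + |VC|·bis = (-18.0559,-35.2798)
T_A = V + ((C−V)·d_A)·d_A = V + 8.5059·d_A = (-22.4049,-31.8394)
T_B = V + ((C−V)·d_B)·d_B = V + 8.5059·d_B = (-13.1531,-32.6886)
sweep = 180° − θ = 113.7960°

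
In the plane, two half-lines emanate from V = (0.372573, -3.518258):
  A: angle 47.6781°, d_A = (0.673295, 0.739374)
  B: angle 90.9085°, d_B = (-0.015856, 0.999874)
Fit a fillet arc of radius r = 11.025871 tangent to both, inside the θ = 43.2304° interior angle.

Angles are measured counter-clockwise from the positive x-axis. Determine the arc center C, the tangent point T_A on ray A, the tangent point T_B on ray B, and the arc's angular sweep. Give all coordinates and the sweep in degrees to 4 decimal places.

center=(10.9558,24.4797) T_A=(19.1081,17.0560) T_B=(-0.0686,24.3048) sweep=136.7696

bisector direction at 69.2933° = (0.353584,0.935403)
center distance |VC| = r/sin(θ/2) = 11.025871/sin(21.6152°) = 29.931414
C = V + |VC|·bis = (10.9558,24.4797)
T_A = V + ((C−V)·d_A)·d_A = V + 27.8266·d_A = (19.1081,17.0560)
T_B = V + ((C−V)·d_B)·d_B = V + 27.8266·d_B = (-0.0686,24.3048)
sweep = 180° − θ = 136.7696°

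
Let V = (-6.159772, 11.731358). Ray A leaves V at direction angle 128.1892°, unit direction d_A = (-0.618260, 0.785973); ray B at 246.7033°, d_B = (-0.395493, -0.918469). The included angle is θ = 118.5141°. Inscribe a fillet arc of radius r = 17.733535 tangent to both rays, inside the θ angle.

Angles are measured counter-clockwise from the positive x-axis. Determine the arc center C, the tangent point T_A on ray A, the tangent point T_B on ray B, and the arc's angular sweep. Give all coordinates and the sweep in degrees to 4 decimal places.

bisector direction at 187.4463° = (-0.991567,-0.129596)
center distance |VC| = r/sin(θ/2) = 17.733535/sin(59.2570°) = 20.633122
C = V + |VC|·bis = (-26.6189,9.0574)
T_A = V + ((C−V)·d_A)·d_A = V + 10.5474·d_A = (-12.6808,20.0213)
T_B = V + ((C−V)·d_B)·d_B = V + 10.5474·d_B = (-10.3312,2.0439)
sweep = 180° − θ = 61.4859°

center=(-26.6189,9.0574) T_A=(-12.6808,20.0213) T_B=(-10.3312,2.0439) sweep=61.4859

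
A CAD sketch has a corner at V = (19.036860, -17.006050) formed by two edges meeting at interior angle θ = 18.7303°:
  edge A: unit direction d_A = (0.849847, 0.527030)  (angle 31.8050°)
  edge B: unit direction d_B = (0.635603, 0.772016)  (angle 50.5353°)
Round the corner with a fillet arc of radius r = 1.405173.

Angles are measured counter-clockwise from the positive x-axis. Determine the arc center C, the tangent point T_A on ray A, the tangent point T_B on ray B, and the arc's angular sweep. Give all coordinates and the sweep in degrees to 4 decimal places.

bisector direction at 41.1701° = (0.752758,0.658297)
center distance |VC| = r/sin(θ/2) = 1.405173/sin(9.3651°) = 8.635217
C = V + |VC|·bis = (25.5371,-11.3215)
T_A = V + ((C−V)·d_A)·d_A = V + 8.5201·d_A = (26.2777,-12.5157)
T_B = V + ((C−V)·d_B)·d_B = V + 8.5201·d_B = (24.4523,-10.4284)
sweep = 180° − θ = 161.2697°

center=(25.5371,-11.3215) T_A=(26.2777,-12.5157) T_B=(24.4523,-10.4284) sweep=161.2697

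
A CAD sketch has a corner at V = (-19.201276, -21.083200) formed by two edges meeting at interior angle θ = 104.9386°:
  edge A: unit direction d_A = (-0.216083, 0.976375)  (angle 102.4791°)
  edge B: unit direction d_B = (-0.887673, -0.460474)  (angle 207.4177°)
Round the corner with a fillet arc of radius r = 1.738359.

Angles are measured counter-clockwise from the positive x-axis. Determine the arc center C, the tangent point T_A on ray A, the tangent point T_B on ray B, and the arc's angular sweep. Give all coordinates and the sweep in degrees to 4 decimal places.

bisector direction at 154.9484° = (-0.905927,0.423434)
center distance |VC| = r/sin(θ/2) = 1.738359/sin(52.4693°) = 2.192055
C = V + |VC|·bis = (-21.1871,-20.1550)
T_A = V + ((C−V)·d_A)·d_A = V + 1.3354·d_A = (-19.4898,-19.7794)
T_B = V + ((C−V)·d_B)·d_B = V + 1.3354·d_B = (-20.3866,-21.6981)
sweep = 180° − θ = 75.0614°

center=(-21.1871,-20.1550) T_A=(-19.4898,-19.7794) T_B=(-20.3866,-21.6981) sweep=75.0614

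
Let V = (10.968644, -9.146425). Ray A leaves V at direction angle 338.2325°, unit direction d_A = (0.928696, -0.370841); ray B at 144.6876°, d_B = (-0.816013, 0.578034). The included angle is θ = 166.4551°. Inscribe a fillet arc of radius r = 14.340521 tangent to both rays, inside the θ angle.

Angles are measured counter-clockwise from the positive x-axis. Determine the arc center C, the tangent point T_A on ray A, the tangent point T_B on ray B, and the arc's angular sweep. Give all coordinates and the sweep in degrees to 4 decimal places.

bisector direction at 61.4601° = (0.477771,0.878484)
center distance |VC| = r/sin(θ/2) = 14.340521/sin(83.2275°) = 14.441288
C = V + |VC|·bis = (17.8683,3.5400)
T_A = V + ((C−V)·d_A)·d_A = V + 1.7030·d_A = (12.5502,-9.7780)
T_B = V + ((C−V)·d_B)·d_B = V + 1.7030·d_B = (9.5790,-8.1620)
sweep = 180° − θ = 13.5449°

center=(17.8683,3.5400) T_A=(12.5502,-9.7780) T_B=(9.5790,-8.1620) sweep=13.5449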